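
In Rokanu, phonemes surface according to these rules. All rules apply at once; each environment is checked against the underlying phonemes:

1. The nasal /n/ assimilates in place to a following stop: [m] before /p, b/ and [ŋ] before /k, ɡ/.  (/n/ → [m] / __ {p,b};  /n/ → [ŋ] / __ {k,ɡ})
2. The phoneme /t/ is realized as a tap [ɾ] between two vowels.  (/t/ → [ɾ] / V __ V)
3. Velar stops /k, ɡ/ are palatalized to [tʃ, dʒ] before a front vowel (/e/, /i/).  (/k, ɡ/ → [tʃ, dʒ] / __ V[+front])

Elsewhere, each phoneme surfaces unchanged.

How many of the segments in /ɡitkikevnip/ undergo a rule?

Segments that undergo a rule: /ɡ/ → [dʒ] (rule 3); /k/ → [tʃ] (rule 3); /k/ → [tʃ] (rule 3).
All other segments surface unchanged.

3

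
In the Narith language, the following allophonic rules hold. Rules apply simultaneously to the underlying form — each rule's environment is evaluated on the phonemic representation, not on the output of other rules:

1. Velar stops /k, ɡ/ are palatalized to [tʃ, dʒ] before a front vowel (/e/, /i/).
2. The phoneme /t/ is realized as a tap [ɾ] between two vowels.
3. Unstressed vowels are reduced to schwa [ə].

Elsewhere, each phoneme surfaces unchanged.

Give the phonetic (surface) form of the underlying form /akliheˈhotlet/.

/a/ (word-initial): in an unstressed syllable, so rule 3 applies → [ə].
/k/ (between /a/ and /l/): rule 1 targets it, but not before a front vowel → unchanged [k].
/i/ (between /l/ and /h/): in an unstressed syllable, so rule 3 applies → [ə].
/e/ — between /h/ and /h/, in an unstressed syllable — surfaces as [ə] (rule 3).
/o/ (between /h/ and /t/) is in the target of rule 3 but the environment (in an unstressed syllable) is not met → [o].
/t/ (between /o/ and /l/) fails the environment for rule 2, so it stays [t].
/e/ (between /l/ and /t/): in an unstressed syllable, so rule 3 applies → [ə].
/t/ (word-final): rule 2 targets it, but not between two vowels → unchanged [t].

[əkləhəˈhotlət]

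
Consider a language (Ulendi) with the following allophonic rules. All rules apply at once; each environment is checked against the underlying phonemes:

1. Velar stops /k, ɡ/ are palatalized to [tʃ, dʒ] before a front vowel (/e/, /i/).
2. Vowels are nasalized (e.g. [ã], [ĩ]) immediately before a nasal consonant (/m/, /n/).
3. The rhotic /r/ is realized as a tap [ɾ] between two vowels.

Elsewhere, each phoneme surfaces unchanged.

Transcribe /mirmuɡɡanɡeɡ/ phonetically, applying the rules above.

/m/ (word-initial) is unaffected → [m].
/i/ (between /m/ and /r/): rule 2 targets it, but not before a nasal consonant → unchanged [i].
/r/ (between /i/ and /m/) is in the target of rule 3 but the environment (between two vowels) is not met → [r].
/m/ — not in any rule's target class → [m].
/u/ (between /m/ and /ɡ/) is in the target of rule 2 but the environment (before a nasal consonant) is not met → [u].
/ɡ/ — between /u/ and /ɡ/; rule 1 does not apply here → [ɡ].
/ɡ/ (between /ɡ/ and /a/) is in the target of rule 1 but the environment (before a front vowel) is not met → [ɡ].
/a/ — between /ɡ/ and /n/, before a nasal consonant — surfaces as [ã] (rule 2).
/n/ stays [n].
/ɡ/ — between /n/ and /e/, before a front vowel — surfaces as [dʒ] (rule 1).
/e/ (between /ɡ/ and /ɡ/) is in the target of rule 2 but the environment (before a nasal consonant) is not met → [e].
/ɡ/ (word-final) fails the environment for rule 1, so it stays [ɡ].

[mirmuɡɡãndʒeɡ]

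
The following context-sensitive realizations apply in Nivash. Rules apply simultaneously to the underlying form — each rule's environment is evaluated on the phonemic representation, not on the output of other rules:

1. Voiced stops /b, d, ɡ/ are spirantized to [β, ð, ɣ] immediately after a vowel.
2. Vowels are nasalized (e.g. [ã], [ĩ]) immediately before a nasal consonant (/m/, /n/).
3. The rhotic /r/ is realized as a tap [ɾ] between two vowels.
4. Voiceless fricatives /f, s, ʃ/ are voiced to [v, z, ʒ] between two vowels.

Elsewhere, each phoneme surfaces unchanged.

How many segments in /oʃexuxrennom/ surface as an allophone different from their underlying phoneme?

Segments that undergo a rule: /ʃ/ → [ʒ] (rule 4); /e/ → [ẽ] (rule 2); /o/ → [õ] (rule 2).
All other segments surface unchanged.

3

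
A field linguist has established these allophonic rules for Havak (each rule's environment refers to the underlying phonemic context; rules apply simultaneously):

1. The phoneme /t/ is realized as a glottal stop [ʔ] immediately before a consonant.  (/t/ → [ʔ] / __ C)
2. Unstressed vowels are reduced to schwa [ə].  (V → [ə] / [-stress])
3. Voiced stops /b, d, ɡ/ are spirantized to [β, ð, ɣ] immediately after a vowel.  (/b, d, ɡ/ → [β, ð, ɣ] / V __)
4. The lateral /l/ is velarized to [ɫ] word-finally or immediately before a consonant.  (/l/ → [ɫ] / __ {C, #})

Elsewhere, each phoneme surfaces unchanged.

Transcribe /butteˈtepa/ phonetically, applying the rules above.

/b/ (word-initial) fails the environment for rule 3, so it stays [b].
/u/ (between /b/ and /t/) occurs in an unstressed syllable → [ə] by rule 2.
/t/ meets the environment for rule 1 (immediately before a consonant) → [ʔ].
/t/ (between /t/ and /e/): rule 1 targets it, but not immediately before a consonant → unchanged [t].
/e/ (between /t/ and /t/) occurs in an unstressed syllable → [ə] by rule 2.
/t/ (between /e/ and /e/) is in the target of rule 1 but the environment (immediately before a consonant) is not met → [t].
/e/ (between /t/ and /p/): rule 2 targets it, but not in an unstressed syllable → unchanged [e].
/a/ meets the environment for rule 2 (in an unstressed syllable) → [ə].

[bəʔtəˈtepə]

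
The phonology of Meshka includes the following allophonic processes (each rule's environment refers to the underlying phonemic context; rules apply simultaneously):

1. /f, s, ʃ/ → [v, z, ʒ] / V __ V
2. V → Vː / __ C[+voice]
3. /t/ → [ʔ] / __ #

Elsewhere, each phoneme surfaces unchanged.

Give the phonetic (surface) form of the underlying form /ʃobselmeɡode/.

[ʃoːbseːlmeːɡoːde]

/ʃ/ (word-initial): rule 1 targets it, but not between two vowels → unchanged [ʃ].
/o/ — between /ʃ/ and /b/, before a voiced consonant — surfaces as [oː] (rule 2).
/b/ (between /o/ and /s/) is unaffected → [b].
/s/ (between /b/ and /e/) fails the environment for rule 1, so it stays [s].
/e/ (between /s/ and /l/) occurs before a voiced consonant → [eː] by rule 2.
/l/ (between /e/ and /m/) is unaffected → [l].
/m/ — not in any rule's target class → [m].
/e/ (between /m/ and /ɡ/) occurs before a voiced consonant → [eː] by rule 2.
/ɡ/ stays [ɡ].
/o/ (between /ɡ/ and /d/): before a voiced consonant, so rule 2 applies → [oː].
/d/ (between /o/ and /e/): no rule targets it → [d].
/e/ (word-final): rule 2 targets it, but not before a voiced consonant → unchanged [e].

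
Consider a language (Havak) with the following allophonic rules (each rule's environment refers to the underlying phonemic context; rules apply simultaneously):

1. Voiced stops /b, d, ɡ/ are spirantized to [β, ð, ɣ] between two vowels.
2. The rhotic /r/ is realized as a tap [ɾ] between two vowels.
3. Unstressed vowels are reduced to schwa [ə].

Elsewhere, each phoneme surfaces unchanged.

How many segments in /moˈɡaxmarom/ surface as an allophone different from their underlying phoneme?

5

Segments that undergo a rule: /o/ → [ə] (rule 3); /ɡ/ → [ɣ] (rule 1); /a/ → [ə] (rule 3); /r/ → [ɾ] (rule 2); /o/ → [ə] (rule 3).
All other segments surface unchanged.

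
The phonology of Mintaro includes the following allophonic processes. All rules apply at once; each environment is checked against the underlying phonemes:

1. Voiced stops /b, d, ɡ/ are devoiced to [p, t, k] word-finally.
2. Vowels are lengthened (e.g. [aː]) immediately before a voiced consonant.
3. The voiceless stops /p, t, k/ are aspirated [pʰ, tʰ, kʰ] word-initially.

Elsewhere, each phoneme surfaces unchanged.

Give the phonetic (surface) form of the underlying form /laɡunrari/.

/a/ (between /l/ and /ɡ/): before a voiced consonant, so rule 2 applies → [aː].
/ɡ/ (between /a/ and /u/) is in the target of rule 1 but the environment (word-finally) is not met → [ɡ].
/u/ — between /ɡ/ and /n/, before a voiced consonant — surfaces as [uː] (rule 2).
/a/ (between /r/ and /r/): before a voiced consonant, so rule 2 applies → [aː].
/i/ — word-final; rule 2 does not apply here → [i].

[laːɡuːnraːri]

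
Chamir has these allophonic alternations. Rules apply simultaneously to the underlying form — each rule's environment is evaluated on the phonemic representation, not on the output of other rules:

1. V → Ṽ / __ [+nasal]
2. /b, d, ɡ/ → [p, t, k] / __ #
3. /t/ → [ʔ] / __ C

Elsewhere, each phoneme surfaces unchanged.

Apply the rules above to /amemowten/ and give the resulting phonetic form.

Rule 1 applies to /a/ (word-initial: before a nasal consonant) → [ã].
/m/ stays [m].
/e/ meets the environment for rule 1 (before a nasal consonant) → [ẽ].
/m/ stays [m].
/o/ — between /m/ and /w/; rule 1 does not apply here → [o].
/w/ stays [w].
/t/ (between /w/ and /e/) is in the target of rule 3 but the environment (immediately before a consonant) is not met → [t].
/e/ — between /t/ and /n/, before a nasal consonant — surfaces as [ẽ] (rule 1).
/n/ (word-final): no rule targets it → [n].

[ãmẽmowtẽn]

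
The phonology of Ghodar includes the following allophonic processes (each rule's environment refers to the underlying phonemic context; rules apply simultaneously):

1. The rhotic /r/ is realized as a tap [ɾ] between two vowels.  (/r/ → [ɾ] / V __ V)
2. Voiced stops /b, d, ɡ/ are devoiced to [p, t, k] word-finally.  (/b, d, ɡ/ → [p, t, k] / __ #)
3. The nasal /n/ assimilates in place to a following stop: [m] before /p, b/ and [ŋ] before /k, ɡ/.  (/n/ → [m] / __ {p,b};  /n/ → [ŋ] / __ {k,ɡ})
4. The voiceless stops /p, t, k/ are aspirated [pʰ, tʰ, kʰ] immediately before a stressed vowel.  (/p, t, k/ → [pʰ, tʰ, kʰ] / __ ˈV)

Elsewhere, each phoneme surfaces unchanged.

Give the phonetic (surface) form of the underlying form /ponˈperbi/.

/p/ (word-initial) is in the target of rule 4 but the environment (immediately before a stressed vowel) is not met → [p].
/o/ — not in any rule's target class → [o].
Rule 3 applies to /n/ (between /o/ and /p/: before a labial or velar stop) → [m].
/p/ meets the environment for rule 4 (immediately before a stressed vowel) → [pʰ].
/e/ (between /p/ and /r/) is unaffected → [e].
/r/ (between /e/ and /b/) is in the target of rule 1 but the environment (between two vowels) is not met → [r].
/b/ (between /r/ and /i/) fails the environment for rule 2, so it stays [b].
/i/ — not in any rule's target class → [i].

[pomˈpʰerbi]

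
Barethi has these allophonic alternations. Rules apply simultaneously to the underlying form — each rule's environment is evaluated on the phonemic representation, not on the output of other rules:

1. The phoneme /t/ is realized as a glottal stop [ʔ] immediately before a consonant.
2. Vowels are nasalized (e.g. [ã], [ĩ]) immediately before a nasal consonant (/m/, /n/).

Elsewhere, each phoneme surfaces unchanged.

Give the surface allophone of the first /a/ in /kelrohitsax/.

/a/ — between /s/ and /x/; rule 2 does not apply here → [a].

[a]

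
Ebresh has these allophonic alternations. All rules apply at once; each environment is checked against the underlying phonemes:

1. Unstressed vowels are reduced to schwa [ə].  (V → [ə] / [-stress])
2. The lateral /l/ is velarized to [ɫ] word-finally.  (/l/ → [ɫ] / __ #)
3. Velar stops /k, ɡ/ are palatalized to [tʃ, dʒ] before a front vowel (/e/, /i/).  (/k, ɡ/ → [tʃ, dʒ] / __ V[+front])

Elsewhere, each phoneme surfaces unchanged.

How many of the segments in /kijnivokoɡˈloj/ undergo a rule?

5

Segments that undergo a rule: /k/ → [tʃ] (rule 3); /i/ → [ə] (rule 1); /i/ → [ə] (rule 1); /o/ → [ə] (rule 1); /o/ → [ə] (rule 1).
All other segments surface unchanged.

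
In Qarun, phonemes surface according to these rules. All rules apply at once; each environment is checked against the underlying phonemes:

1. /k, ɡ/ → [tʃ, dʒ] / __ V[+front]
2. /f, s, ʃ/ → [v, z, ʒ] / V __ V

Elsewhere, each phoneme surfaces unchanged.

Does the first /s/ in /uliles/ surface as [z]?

No

/s/ (word-final) is in the target of rule 2 but the environment (between two vowels) is not met → [s].
The actual realization is [s], not [z].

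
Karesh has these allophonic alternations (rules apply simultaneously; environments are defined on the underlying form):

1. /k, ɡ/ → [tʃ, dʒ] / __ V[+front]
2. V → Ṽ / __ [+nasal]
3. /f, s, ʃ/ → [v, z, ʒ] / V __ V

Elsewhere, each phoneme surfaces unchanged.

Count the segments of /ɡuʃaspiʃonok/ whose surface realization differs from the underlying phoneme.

Segments that undergo a rule: /ʃ/ → [ʒ] (rule 3); /ʃ/ → [ʒ] (rule 3); /o/ → [õ] (rule 2).
All other segments surface unchanged.

3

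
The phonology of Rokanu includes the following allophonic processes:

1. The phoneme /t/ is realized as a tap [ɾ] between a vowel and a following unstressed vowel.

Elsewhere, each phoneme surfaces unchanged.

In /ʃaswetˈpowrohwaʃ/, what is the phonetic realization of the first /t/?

/t/ (between /e/ and /p/): rule 1 targets it, but not between a vowel and a following unstressed vowel → unchanged [t].

[t]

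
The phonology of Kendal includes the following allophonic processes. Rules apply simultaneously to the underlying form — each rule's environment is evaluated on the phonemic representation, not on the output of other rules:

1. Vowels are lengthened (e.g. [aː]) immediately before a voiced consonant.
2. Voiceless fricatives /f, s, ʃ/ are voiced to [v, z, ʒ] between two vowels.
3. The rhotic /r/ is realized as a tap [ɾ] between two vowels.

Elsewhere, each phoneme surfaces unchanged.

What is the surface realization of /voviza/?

[voːviːza]

/v/ — not in any rule's target class → [v].
/o/ (between /v/ and /v/): before a voiced consonant, so rule 1 applies → [oː].
/v/ (between /o/ and /i/) is unaffected → [v].
/i/ (between /v/ and /z/) occurs before a voiced consonant → [iː] by rule 1.
/z/ (between /i/ and /a/): no rule targets it → [z].
/a/ (word-final): rule 1 targets it, but not before a voiced consonant → unchanged [a].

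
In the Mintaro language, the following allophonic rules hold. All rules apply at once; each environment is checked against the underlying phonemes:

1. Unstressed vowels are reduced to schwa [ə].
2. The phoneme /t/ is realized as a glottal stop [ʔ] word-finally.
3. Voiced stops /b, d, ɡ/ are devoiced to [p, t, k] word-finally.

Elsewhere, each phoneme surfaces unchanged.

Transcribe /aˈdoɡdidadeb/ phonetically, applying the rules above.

/a/ (word-initial) occurs in an unstressed syllable → [ə] by rule 1.
/d/ — between /a/ and /o/; rule 3 does not apply here → [d].
/o/ (between /d/ and /ɡ/): rule 1 targets it, but not in an unstressed syllable → unchanged [o].
/ɡ/ — between /o/ and /d/; rule 3 does not apply here → [ɡ].
/d/ (between /ɡ/ and /i/) fails the environment for rule 3, so it stays [d].
/i/ — between /d/ and /d/, in an unstressed syllable — surfaces as [ə] (rule 1).
/d/ (between /i/ and /a/): rule 3 targets it, but not word-finally → unchanged [d].
/a/ (between /d/ and /d/): in an unstressed syllable, so rule 1 applies → [ə].
/d/ (between /a/ and /e/) fails the environment for rule 3, so it stays [d].
Rule 1 applies to /e/ (between /d/ and /b/: in an unstressed syllable) → [ə].
/b/ — word-final, word-finally — surfaces as [p] (rule 3).

[əˈdoɡdədədəp]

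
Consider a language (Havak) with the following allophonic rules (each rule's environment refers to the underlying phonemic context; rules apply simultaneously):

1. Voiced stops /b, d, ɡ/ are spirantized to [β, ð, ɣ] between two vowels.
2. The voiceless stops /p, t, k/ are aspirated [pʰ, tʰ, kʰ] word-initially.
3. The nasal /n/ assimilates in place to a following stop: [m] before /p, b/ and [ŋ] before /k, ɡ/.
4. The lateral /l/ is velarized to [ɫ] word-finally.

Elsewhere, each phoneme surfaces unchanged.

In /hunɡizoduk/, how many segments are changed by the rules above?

2

Segments that undergo a rule: /n/ → [ŋ] (rule 3); /d/ → [ð] (rule 1).
All other segments surface unchanged.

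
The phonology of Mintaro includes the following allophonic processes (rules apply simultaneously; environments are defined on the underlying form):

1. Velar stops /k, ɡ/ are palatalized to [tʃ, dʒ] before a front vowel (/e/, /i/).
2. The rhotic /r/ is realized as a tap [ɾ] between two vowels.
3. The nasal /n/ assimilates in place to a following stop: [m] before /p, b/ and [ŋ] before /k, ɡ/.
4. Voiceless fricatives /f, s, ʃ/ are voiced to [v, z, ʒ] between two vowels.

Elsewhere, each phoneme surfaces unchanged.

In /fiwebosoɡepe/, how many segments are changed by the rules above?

Segments that undergo a rule: /s/ → [z] (rule 4); /ɡ/ → [dʒ] (rule 1).
All other segments surface unchanged.

2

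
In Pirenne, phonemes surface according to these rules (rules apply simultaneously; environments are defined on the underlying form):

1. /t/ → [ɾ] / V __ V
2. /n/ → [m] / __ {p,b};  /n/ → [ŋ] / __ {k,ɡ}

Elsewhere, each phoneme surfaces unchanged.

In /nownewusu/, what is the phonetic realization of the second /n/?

/n/ (between /w/ and /e/): rule 2 targets it, but not before a labial or velar stop → unchanged [n].

[n]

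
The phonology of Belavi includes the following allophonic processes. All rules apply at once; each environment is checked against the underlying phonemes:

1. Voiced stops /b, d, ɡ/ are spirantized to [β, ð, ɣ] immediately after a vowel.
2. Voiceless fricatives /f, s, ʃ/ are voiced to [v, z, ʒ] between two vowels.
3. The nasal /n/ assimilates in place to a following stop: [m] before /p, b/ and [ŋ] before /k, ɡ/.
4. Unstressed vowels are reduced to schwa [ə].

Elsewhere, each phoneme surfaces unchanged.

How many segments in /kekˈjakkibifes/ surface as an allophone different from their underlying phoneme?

Segments that undergo a rule: /e/ → [ə] (rule 4); /i/ → [ə] (rule 4); /b/ → [β] (rule 1); /i/ → [ə] (rule 4); /f/ → [v] (rule 2); /e/ → [ə] (rule 4).
All other segments surface unchanged.

6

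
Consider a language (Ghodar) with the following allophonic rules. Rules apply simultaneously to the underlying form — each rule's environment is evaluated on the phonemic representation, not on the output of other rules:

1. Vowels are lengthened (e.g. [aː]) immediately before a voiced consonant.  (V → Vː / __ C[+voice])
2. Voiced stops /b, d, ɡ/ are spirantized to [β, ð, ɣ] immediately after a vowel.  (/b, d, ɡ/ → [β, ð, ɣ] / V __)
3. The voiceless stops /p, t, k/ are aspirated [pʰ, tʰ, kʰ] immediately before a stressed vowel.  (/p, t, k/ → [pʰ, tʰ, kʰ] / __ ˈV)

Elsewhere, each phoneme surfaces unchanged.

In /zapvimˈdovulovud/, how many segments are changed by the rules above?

Segments that undergo a rule: /i/ → [iː] (rule 1); /o/ → [oː] (rule 1); /u/ → [uː] (rule 1); /o/ → [oː] (rule 1); /u/ → [uː] (rule 1); /d/ → [ð] (rule 2).
All other segments surface unchanged.

6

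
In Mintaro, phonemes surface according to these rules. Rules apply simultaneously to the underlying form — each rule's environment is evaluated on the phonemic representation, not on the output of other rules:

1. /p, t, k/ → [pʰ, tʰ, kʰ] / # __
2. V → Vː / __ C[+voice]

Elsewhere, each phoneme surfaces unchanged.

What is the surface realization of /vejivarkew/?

/v/ stays [v].
/e/ meets the environment for rule 2 (before a voiced consonant) → [eː].
/j/ (between /e/ and /i/) is unaffected → [j].
/i/ (between /j/ and /v/) occurs before a voiced consonant → [iː] by rule 2.
/v/ (between /i/ and /a/): no rule targets it → [v].
/a/ (between /v/ and /r/): before a voiced consonant, so rule 2 applies → [aː].
/r/ (between /a/ and /k/): no rule targets it → [r].
/k/ (between /r/ and /e/) fails the environment for rule 1, so it stays [k].
/e/ (between /k/ and /w/): before a voiced consonant, so rule 2 applies → [eː].
/w/ (word-final) is unaffected → [w].

[veːjiːvaːrkeːw]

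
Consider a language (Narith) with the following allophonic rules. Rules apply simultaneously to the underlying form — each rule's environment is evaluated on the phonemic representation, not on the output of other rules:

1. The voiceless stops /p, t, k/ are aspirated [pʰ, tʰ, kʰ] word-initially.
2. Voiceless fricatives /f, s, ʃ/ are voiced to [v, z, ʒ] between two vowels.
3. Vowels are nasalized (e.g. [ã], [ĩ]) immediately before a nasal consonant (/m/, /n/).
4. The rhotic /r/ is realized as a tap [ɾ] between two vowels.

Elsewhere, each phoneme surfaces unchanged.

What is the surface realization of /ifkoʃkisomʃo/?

[ifkoʃkizõmʃo]

/i/ (word-initial): rule 3 targets it, but not before a nasal consonant → unchanged [i].
/f/ (between /i/ and /k/) is in the target of rule 2 but the environment (between two vowels) is not met → [f].
/k/ (between /f/ and /o/) is in the target of rule 1 but the environment (word-initially) is not met → [k].
/o/ (between /k/ and /ʃ/) fails the environment for rule 3, so it stays [o].
/ʃ/ (between /o/ and /k/): rule 2 targets it, but not between two vowels → unchanged [ʃ].
/k/ — between /ʃ/ and /i/; rule 1 does not apply here → [k].
/i/ (between /k/ and /s/) is in the target of rule 3 but the environment (before a nasal consonant) is not met → [i].
/s/ meets the environment for rule 2 (between two vowels) → [z].
/o/ — between /s/ and /m/, before a nasal consonant — surfaces as [õ] (rule 3).
/m/ — not in any rule's target class → [m].
/ʃ/ (between /m/ and /o/) fails the environment for rule 2, so it stays [ʃ].
/o/ (word-final) fails the environment for rule 3, so it stays [o].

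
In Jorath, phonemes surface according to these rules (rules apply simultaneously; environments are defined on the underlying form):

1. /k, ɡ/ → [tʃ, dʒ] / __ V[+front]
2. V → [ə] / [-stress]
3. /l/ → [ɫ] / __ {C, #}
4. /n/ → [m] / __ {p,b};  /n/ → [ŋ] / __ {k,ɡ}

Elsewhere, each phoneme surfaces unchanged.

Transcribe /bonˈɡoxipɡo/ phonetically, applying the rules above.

[bəŋˈɡoxəpɡə]

/o/ — between /b/ and /n/, in an unstressed syllable — surfaces as [ə] (rule 2).
/n/ (between /o/ and /ɡ/) occurs before a labial or velar stop → [ŋ] by rule 4.
/ɡ/ (between /n/ and /o/): rule 1 targets it, but not before a front vowel → unchanged [ɡ].
/o/ (between /ɡ/ and /x/) is in the target of rule 2 but the environment (in an unstressed syllable) is not met → [o].
/i/ (between /x/ and /p/) occurs in an unstressed syllable → [ə] by rule 2.
/ɡ/ (between /p/ and /o/) fails the environment for rule 1, so it stays [ɡ].
/o/ — word-final, in an unstressed syllable — surfaces as [ə] (rule 2).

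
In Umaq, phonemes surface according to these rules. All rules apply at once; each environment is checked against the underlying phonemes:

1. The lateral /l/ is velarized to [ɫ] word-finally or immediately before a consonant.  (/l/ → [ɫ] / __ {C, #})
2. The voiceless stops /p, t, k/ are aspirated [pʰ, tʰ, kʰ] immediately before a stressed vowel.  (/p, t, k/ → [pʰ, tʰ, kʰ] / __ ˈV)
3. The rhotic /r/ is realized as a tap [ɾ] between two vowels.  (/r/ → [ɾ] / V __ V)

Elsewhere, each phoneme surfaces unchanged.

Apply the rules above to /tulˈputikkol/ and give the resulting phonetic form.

[tuɫˈpʰutikkoɫ]

/t/ (word-initial) is in the target of rule 2 but the environment (immediately before a stressed vowel) is not met → [t].
/l/ (between /u/ and /p/) occurs word-finally or immediately before a consonant → [ɫ] by rule 1.
/p/ meets the environment for rule 2 (immediately before a stressed vowel) → [pʰ].
/t/ (between /u/ and /i/) fails the environment for rule 2, so it stays [t].
/k/ (between /i/ and /k/) fails the environment for rule 2, so it stays [k].
/k/ — between /k/ and /o/; rule 2 does not apply here → [k].
/l/ (word-final) occurs word-finally or immediately before a consonant → [ɫ] by rule 1.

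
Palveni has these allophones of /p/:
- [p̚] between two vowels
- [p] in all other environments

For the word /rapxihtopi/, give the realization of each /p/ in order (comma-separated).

[p], [p̚]

Occurrence 1 (position 3): no conditioning environment matches → elsewhere allophone [p].
Occurrence 2 (position 9): between two vowels → [p̚].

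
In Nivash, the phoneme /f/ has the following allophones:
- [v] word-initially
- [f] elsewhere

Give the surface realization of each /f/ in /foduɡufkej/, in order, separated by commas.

[v], [f]

Occurrence 1 (position 1): word-initially → [v].
Occurrence 2 (position 7): no conditioning environment matches → elsewhere allophone [f].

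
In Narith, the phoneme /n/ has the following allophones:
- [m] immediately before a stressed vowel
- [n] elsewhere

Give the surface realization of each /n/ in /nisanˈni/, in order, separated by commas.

[n], [n], [m]

Occurrence 1 (position 1): no conditioning environment matches → elsewhere allophone [n].
Occurrence 2 (position 5): no conditioning environment matches → elsewhere allophone [n].
Occurrence 3 (position 6): immediately before a stressed vowel → [m].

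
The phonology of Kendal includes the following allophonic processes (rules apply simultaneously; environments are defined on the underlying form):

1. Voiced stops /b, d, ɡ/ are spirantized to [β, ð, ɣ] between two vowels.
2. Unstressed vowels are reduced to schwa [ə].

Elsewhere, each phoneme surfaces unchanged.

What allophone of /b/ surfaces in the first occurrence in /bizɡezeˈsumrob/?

[b]

/b/ (word-initial): rule 1 targets it, but not between two vowels → unchanged [b].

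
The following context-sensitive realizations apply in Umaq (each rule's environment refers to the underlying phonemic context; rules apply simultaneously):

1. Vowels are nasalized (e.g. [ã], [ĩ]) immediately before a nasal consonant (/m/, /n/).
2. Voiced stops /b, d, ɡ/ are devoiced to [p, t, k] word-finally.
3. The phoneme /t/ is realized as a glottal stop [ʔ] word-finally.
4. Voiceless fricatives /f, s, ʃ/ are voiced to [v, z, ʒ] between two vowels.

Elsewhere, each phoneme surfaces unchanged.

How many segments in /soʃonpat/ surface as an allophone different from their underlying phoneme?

3

Segments that undergo a rule: /ʃ/ → [ʒ] (rule 4); /o/ → [õ] (rule 1); /t/ → [ʔ] (rule 3).
All other segments surface unchanged.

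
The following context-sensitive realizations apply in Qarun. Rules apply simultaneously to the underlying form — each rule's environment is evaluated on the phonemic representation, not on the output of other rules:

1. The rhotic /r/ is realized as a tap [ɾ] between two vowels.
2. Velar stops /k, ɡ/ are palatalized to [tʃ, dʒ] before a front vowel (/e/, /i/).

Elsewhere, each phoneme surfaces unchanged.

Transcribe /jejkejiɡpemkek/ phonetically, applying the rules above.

[jejtʃejiɡpemtʃek]

/k/ — between /j/ and /e/, before a front vowel — surfaces as [tʃ] (rule 2).
/ɡ/ (between /i/ and /p/) fails the environment for rule 2, so it stays [ɡ].
Rule 2 applies to /k/ (between /m/ and /e/: before a front vowel) → [tʃ].
/k/ (word-final) is in the target of rule 2 but the environment (before a front vowel) is not met → [k].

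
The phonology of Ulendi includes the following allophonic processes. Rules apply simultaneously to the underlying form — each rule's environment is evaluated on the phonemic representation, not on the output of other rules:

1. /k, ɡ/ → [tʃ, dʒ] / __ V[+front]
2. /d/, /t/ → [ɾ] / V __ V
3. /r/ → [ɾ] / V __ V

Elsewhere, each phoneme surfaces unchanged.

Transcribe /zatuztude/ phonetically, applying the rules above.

/z/ (word-initial): no rule targets it → [z].
/a/ — not in any rule's target class → [a].
/t/ (between /a/ and /u/): between two vowels, so rule 2 applies → [ɾ].
/u/ stays [u].
/z/ (between /u/ and /t/): no rule targets it → [z].
/t/ (between /z/ and /u/) is in the target of rule 2 but the environment (between two vowels) is not met → [t].
/u/ — not in any rule's target class → [u].
Rule 2 applies to /d/ (between /u/ and /e/: between two vowels) → [ɾ].
/e/ (word-final): no rule targets it → [e].

[zaɾuztuɾe]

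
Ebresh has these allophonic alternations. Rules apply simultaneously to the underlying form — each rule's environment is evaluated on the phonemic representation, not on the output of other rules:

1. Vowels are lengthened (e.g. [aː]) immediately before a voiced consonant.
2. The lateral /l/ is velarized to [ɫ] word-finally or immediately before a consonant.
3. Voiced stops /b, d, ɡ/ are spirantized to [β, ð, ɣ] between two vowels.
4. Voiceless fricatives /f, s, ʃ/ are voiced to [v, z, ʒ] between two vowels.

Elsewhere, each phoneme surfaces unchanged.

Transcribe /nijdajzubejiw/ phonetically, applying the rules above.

/n/ stays [n].
/i/ — between /n/ and /j/, before a voiced consonant — surfaces as [iː] (rule 1).
/j/ (between /i/ and /d/) is unaffected → [j].
/d/ (between /j/ and /a/) fails the environment for rule 3, so it stays [d].
/a/ (between /d/ and /j/): before a voiced consonant, so rule 1 applies → [aː].
/j/ — not in any rule's target class → [j].
/z/ stays [z].
Rule 1 applies to /u/ (between /z/ and /b/: before a voiced consonant) → [uː].
/b/ (between /u/ and /e/) occurs between two vowels → [β] by rule 3.
/e/ — between /b/ and /j/, before a voiced consonant — surfaces as [eː] (rule 1).
/j/ (between /e/ and /i/) is unaffected → [j].
Rule 1 applies to /i/ (between /j/ and /w/: before a voiced consonant) → [iː].
/w/ (word-final): no rule targets it → [w].

[niːjdaːjzuːβeːjiːw]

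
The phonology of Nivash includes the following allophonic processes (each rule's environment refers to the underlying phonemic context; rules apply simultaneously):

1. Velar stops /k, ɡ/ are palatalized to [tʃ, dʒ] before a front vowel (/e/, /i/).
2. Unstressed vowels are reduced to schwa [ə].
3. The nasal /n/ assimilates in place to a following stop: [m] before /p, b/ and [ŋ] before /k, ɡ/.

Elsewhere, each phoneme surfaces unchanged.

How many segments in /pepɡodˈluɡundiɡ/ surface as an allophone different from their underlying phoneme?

4

Segments that undergo a rule: /e/ → [ə] (rule 2); /o/ → [ə] (rule 2); /u/ → [ə] (rule 2); /i/ → [ə] (rule 2).
All other segments surface unchanged.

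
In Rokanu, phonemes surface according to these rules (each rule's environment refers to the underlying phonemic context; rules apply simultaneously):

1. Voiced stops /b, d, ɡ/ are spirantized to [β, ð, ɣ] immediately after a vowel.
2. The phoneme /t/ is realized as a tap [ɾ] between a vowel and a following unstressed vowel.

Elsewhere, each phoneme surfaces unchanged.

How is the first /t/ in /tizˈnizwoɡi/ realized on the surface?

[t]

/t/ — word-initial; rule 2 does not apply here → [t].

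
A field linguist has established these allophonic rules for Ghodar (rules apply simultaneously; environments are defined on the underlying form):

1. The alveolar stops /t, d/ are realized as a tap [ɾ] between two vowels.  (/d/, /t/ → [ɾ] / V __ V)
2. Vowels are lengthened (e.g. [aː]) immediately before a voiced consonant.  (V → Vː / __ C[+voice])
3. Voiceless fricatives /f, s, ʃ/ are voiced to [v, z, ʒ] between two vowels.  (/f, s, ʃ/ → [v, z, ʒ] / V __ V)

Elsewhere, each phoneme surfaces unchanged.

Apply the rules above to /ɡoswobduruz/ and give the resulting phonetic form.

/ɡ/ (word-initial) is unaffected → [ɡ].
/o/ (between /ɡ/ and /s/) fails the environment for rule 2, so it stays [o].
/s/ (between /o/ and /w/) is in the target of rule 3 but the environment (between two vowels) is not met → [s].
/w/ (between /s/ and /o/): no rule targets it → [w].
/o/ (between /w/ and /b/) occurs before a voiced consonant → [oː] by rule 2.
/b/ — not in any rule's target class → [b].
/d/ (between /b/ and /u/) fails the environment for rule 1, so it stays [d].
/u/ meets the environment for rule 2 (before a voiced consonant) → [uː].
/r/ stays [r].
/u/ meets the environment for rule 2 (before a voiced consonant) → [uː].
/z/ stays [z].

[ɡoswoːbduːruːz]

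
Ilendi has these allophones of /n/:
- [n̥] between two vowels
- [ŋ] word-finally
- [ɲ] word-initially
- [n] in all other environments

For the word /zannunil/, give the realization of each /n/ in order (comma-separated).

[n], [n], [n̥]

Occurrence 1 (position 3): no conditioning environment matches → elsewhere allophone [n].
Occurrence 2 (position 4): no conditioning environment matches → elsewhere allophone [n].
Occurrence 3 (position 6): between two vowels → [n̥].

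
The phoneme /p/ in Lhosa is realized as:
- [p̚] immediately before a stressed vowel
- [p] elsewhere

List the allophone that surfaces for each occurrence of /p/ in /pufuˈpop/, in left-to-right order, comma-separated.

[p], [p̚], [p]

Occurrence 1 (position 1): no conditioning environment matches → elsewhere allophone [p].
Occurrence 2 (position 5): immediately before a stressed vowel → [p̚].
Occurrence 3 (position 7): no conditioning environment matches → elsewhere allophone [p].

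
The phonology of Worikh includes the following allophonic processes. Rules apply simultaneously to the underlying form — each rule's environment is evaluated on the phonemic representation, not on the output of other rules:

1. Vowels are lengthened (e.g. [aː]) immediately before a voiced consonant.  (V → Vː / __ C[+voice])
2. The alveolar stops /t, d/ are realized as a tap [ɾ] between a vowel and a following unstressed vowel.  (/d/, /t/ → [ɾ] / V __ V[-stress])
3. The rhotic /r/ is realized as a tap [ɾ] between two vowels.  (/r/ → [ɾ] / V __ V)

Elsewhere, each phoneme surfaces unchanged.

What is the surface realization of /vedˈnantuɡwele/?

/v/ (word-initial): no rule targets it → [v].
/e/ (between /v/ and /d/): before a voiced consonant, so rule 1 applies → [eː].
/d/ (between /e/ and /n/) fails the environment for rule 2, so it stays [d].
/n/ (between /d/ and /a/): no rule targets it → [n].
/a/ meets the environment for rule 1 (before a voiced consonant) → [aː].
/n/ stays [n].
/t/ (between /n/ and /u/) is in the target of rule 2 but the environment (between a vowel and a following unstressed vowel) is not met → [t].
/u/ (between /t/ and /ɡ/): before a voiced consonant, so rule 1 applies → [uː].
/ɡ/ (between /u/ and /w/): no rule targets it → [ɡ].
/w/ (between /ɡ/ and /e/) is unaffected → [w].
/e/ — between /w/ and /l/, before a voiced consonant — surfaces as [eː] (rule 1).
/l/ stays [l].
/e/ (word-final) is in the target of rule 1 but the environment (before a voiced consonant) is not met → [e].

[veːdˈnaːntuːɡweːle]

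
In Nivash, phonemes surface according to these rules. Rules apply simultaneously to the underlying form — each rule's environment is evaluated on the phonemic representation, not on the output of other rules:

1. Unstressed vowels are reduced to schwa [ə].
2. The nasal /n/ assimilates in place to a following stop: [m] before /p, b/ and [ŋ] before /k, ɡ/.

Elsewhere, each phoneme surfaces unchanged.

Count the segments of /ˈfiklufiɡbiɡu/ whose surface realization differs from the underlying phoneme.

4

Segments that undergo a rule: /u/ → [ə] (rule 1); /i/ → [ə] (rule 1); /i/ → [ə] (rule 1); /u/ → [ə] (rule 1).
All other segments surface unchanged.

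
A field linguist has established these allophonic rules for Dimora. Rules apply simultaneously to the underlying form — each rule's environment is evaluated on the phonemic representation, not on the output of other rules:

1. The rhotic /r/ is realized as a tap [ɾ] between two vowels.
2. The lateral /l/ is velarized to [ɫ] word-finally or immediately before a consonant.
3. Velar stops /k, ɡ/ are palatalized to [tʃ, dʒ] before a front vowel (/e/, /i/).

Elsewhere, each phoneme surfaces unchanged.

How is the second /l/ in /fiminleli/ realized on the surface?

/l/ (between /e/ and /i/) is in the target of rule 2 but the environment (word-finally or immediately before a consonant) is not met → [l].

[l]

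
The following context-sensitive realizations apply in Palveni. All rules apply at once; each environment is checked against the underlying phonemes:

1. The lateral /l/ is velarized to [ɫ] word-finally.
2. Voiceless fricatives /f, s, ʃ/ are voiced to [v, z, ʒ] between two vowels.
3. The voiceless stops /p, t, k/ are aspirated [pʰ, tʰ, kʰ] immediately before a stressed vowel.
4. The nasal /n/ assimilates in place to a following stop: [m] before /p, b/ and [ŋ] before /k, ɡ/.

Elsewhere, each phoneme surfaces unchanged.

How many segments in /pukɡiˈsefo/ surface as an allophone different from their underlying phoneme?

2

Segments that undergo a rule: /s/ → [z] (rule 2); /f/ → [v] (rule 2).
All other segments surface unchanged.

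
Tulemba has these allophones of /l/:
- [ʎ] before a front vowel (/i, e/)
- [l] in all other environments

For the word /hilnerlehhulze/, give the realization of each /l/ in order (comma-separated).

Occurrence 1 (position 3): no conditioning environment matches → elsewhere allophone [l].
Occurrence 2 (position 7): before a front vowel (/i, e/) → [ʎ].
Occurrence 3 (position 12): no conditioning environment matches → elsewhere allophone [l].

[l], [ʎ], [l]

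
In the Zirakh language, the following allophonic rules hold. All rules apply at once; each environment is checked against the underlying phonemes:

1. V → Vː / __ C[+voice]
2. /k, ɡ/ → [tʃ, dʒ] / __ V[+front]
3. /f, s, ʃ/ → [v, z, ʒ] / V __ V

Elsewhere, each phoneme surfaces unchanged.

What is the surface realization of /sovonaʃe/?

[soːvoːnaʒe]

/s/ — word-initial; rule 3 does not apply here → [s].
/o/ (between /s/ and /v/) occurs before a voiced consonant → [oː] by rule 1.
/v/ — not in any rule's target class → [v].
/o/ — between /v/ and /n/, before a voiced consonant — surfaces as [oː] (rule 1).
/n/ — not in any rule's target class → [n].
/a/ (between /n/ and /ʃ/) is in the target of rule 1 but the environment (before a voiced consonant) is not met → [a].
Rule 3 applies to /ʃ/ (between /a/ and /e/: between two vowels) → [ʒ].
/e/ (word-final): rule 1 targets it, but not before a voiced consonant → unchanged [e].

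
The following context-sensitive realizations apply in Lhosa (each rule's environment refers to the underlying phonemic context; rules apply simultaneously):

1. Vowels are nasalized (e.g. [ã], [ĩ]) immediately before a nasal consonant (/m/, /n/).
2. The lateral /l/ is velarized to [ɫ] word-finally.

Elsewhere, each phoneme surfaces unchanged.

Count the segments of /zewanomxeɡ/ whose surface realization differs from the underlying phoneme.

Segments that undergo a rule: /a/ → [ã] (rule 1); /o/ → [õ] (rule 1).
All other segments surface unchanged.

2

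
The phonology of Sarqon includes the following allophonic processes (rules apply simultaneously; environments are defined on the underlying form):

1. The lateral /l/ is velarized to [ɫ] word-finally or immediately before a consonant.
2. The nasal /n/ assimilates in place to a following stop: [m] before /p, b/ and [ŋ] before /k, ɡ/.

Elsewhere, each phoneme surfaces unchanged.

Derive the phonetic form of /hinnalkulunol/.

[hinnaɫkulunoɫ]

/h/ (word-initial): no rule targets it → [h].
/i/ (between /h/ and /n/): no rule targets it → [i].
/n/ (between /i/ and /n/) fails the environment for rule 2, so it stays [n].
/n/ (between /n/ and /a/): rule 2 targets it, but not before a labial or velar stop → unchanged [n].
/a/ (between /n/ and /l/) is unaffected → [a].
/l/ (between /a/ and /k/) occurs word-finally or immediately before a consonant → [ɫ] by rule 1.
/k/ (between /l/ and /u/): no rule targets it → [k].
/u/ (between /k/ and /l/): no rule targets it → [u].
/l/ (between /u/ and /u/) is in the target of rule 1 but the environment (word-finally or immediately before a consonant) is not met → [l].
/u/ — not in any rule's target class → [u].
/n/ (between /u/ and /o/): rule 2 targets it, but not before a labial or velar stop → unchanged [n].
/o/ — not in any rule's target class → [o].
/l/ meets the environment for rule 1 (word-finally or immediately before a consonant) → [ɫ].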